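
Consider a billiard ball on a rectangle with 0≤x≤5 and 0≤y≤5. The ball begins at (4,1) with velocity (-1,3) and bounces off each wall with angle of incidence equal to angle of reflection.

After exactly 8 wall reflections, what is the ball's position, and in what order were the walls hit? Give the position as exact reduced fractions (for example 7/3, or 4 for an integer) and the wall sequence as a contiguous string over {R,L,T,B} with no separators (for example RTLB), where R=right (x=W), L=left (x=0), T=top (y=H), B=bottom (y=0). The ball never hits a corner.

Final position: (13/3,0)
Wall sequence: TBLTBTRB

1. t=4/3 → T at (8/3,5); v=(-1,-3)
2. t=5/3 → B at (1,0); v=(-1,3)
3. t=1 → L at (0,3); v=(1,3)
4. t=2/3 → T at (2/3,5); v=(1,-3)
5. t=5/3 → B at (7/3,0); v=(1,3)
6. t=5/3 → T at (4,5); v=(1,-3)
7. t=1 → R at (5,2); v=(-1,-3)
8. t=2/3 → B at (13/3,0); v=(-1,3)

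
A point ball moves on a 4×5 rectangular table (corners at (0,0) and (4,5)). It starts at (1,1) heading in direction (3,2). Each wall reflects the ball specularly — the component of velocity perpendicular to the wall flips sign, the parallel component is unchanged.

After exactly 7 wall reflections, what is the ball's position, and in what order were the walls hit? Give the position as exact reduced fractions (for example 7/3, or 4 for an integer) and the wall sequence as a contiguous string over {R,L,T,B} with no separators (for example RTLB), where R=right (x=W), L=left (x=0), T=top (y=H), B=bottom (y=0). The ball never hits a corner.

Final position: (4,11/3)
Wall sequence: RTLRBLR

1. t=1 → R at (4,3); v=(-3,2)
2. t=1 → T at (1,5); v=(-3,-2)
3. t=1/3 → L at (0,13/3); v=(3,-2)
4. t=4/3 → R at (4,5/3); v=(-3,-2)
5. t=5/6 → B at (3/2,0); v=(-3,2)
6. t=1/2 → L at (0,1); v=(3,2)
7. t=4/3 → R at (4,11/3); v=(-3,2)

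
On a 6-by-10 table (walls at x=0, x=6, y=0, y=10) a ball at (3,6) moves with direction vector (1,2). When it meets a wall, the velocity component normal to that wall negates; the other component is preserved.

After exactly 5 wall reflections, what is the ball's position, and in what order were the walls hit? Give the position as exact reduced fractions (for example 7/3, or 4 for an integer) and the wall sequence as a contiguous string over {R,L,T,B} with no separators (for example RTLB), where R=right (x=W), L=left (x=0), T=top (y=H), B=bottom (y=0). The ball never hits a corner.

Final position: (3,10)
Wall sequence: TRBLT

1. t=2 → T at (5,10); v=(1,-2)
2. t=1 → R at (6,8); v=(-1,-2)
3. t=4 → B at (2,0); v=(-1,2)
4. t=2 → L at (0,4); v=(1,2)
5. t=3 → T at (3,10); v=(1,-2)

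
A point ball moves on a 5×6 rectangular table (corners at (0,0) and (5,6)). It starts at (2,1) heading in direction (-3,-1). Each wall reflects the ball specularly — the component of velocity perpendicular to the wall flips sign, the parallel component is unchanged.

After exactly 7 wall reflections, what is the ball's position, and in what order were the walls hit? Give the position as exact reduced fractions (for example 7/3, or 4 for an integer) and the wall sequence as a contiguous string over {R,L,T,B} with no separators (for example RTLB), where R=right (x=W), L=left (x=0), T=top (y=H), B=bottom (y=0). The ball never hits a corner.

1. t=2/3 → L at (0,1/3); v=(3,-1)
2. t=1/3 → B at (1,0); v=(3,1)
3. t=4/3 → R at (5,4/3); v=(-3,1)
4. t=5/3 → L at (0,3); v=(3,1)
5. t=5/3 → R at (5,14/3); v=(-3,1)
6. t=4/3 → T at (1,6); v=(-3,-1)
7. t=1/3 → L at (0,17/3); v=(3,-1)

Final position: (0,17/3)
Wall sequence: LBRLRTL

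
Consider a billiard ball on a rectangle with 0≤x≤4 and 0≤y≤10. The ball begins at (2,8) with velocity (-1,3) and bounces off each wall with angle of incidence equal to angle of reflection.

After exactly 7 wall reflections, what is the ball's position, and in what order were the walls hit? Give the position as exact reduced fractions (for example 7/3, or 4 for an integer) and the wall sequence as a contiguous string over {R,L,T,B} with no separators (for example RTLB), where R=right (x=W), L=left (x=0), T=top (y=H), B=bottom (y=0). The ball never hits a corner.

Final position: (2/3,0)
Wall sequence: TLBRTLB

1. t=2/3 → T at (4/3,10); v=(-1,-3)
2. t=4/3 → L at (0,6); v=(1,-3)
3. t=2 → B at (2,0); v=(1,3)
4. t=2 → R at (4,6); v=(-1,3)
5. t=4/3 → T at (8/3,10); v=(-1,-3)
6. t=8/3 → L at (0,2); v=(1,-3)
7. t=2/3 → B at (2/3,0); v=(1,3)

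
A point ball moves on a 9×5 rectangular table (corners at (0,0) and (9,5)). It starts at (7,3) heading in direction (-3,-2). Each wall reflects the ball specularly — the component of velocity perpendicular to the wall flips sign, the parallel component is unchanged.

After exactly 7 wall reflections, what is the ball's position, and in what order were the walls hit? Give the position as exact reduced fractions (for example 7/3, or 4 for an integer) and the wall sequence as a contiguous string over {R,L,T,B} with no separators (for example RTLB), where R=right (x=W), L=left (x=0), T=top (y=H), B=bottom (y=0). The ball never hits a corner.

Final position: (2,5)
Wall sequence: BLTRBLT

1. t=3/2 → B at (5/2,0); v=(-3,2)
2. t=5/6 → L at (0,5/3); v=(3,2)
3. t=5/3 → T at (5,5); v=(3,-2)
4. t=4/3 → R at (9,7/3); v=(-3,-2)
5. t=7/6 → B at (11/2,0); v=(-3,2)
6. t=11/6 → L at (0,11/3); v=(3,2)
7. t=2/3 → T at (2,5); v=(3,-2)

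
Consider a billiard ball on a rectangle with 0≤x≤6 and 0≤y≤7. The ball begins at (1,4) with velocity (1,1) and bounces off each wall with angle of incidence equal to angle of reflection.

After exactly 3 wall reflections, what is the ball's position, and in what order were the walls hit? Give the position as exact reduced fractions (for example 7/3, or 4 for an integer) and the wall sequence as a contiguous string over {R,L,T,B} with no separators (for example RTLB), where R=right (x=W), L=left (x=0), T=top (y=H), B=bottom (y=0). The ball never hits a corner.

1. t=3 → T at (4,7); v=(1,-1)
2. t=2 → R at (6,5); v=(-1,-1)
3. t=5 → B at (1,0); v=(-1,1)

Final position: (1,0)
Wall sequence: TRB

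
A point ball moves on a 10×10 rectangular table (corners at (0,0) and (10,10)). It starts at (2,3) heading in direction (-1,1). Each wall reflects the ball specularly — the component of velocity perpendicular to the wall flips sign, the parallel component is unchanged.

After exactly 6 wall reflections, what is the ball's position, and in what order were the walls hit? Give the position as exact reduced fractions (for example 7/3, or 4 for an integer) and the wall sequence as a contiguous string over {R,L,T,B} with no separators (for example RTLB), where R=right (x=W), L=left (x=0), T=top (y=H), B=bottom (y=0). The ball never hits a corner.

Final position: (5,10)
Wall sequence: LTRBLT

1. t=2 → L at (0,5); v=(1,1)
2. t=5 → T at (5,10); v=(1,-1)
3. t=5 → R at (10,5); v=(-1,-1)
4. t=5 → B at (5,0); v=(-1,1)
5. t=5 → L at (0,5); v=(1,1)
6. t=5 → T at (5,10); v=(1,-1)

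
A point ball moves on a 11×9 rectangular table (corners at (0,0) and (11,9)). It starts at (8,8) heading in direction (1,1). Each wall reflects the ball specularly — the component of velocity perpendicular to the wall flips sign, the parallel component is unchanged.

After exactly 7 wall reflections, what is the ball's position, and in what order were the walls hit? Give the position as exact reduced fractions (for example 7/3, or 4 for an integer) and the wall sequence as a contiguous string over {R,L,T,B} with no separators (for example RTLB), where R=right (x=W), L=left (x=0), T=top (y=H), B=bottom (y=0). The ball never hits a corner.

Final position: (8,0)
Wall sequence: TRBLTRB

1. t=1 → T at (9,9); v=(1,-1)
2. t=2 → R at (11,7); v=(-1,-1)
3. t=7 → B at (4,0); v=(-1,1)
4. t=4 → L at (0,4); v=(1,1)
5. t=5 → T at (5,9); v=(1,-1)
6. t=6 → R at (11,3); v=(-1,-1)
7. t=3 → B at (8,0); v=(-1,1)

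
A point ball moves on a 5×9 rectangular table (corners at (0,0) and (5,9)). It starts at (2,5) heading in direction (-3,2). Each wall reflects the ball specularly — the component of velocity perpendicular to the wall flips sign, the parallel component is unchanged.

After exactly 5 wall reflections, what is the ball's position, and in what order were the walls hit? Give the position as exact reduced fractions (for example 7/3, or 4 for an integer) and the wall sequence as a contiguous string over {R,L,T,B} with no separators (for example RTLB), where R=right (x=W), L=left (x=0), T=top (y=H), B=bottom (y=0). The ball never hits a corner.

Final position: (5,5/3)
Wall sequence: LTRLR

1. t=2/3 → L at (0,19/3); v=(3,2)
2. t=4/3 → T at (4,9); v=(3,-2)
3. t=1/3 → R at (5,25/3); v=(-3,-2)
4. t=5/3 → L at (0,5); v=(3,-2)
5. t=5/3 → R at (5,5/3); v=(-3,-2)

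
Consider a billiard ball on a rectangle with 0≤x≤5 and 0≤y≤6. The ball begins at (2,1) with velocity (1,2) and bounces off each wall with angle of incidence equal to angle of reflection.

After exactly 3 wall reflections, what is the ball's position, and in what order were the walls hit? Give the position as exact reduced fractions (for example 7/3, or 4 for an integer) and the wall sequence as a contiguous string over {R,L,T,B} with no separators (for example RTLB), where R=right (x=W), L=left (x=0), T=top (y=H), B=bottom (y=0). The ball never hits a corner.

1. t=5/2 → T at (9/2,6); v=(1,-2)
2. t=1/2 → R at (5,5); v=(-1,-2)
3. t=5/2 → B at (5/2,0); v=(-1,2)

Final position: (5/2,0)
Wall sequence: TRB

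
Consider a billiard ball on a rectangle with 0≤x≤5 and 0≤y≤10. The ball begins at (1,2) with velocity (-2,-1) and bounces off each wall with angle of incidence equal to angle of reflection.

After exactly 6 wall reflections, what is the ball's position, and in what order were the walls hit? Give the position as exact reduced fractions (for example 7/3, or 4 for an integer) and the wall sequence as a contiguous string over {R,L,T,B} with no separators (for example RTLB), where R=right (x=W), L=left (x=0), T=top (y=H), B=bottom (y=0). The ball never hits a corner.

Final position: (0,17/2)
Wall sequence: LBRLRL

1. t=1/2 → L at (0,3/2); v=(2,-1)
2. t=3/2 → B at (3,0); v=(2,1)
3. t=1 → R at (5,1); v=(-2,1)
4. t=5/2 → L at (0,7/2); v=(2,1)
5. t=5/2 → R at (5,6); v=(-2,1)
6. t=5/2 → L at (0,17/2); v=(2,1)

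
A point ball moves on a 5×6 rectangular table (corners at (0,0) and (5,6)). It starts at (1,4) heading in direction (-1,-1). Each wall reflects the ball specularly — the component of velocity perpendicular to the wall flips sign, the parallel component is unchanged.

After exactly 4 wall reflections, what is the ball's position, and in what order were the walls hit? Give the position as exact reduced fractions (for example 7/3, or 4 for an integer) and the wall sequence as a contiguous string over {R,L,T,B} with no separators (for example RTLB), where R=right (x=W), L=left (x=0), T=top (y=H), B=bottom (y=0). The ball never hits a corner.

1. t=1 → L at (0,3); v=(1,-1)
2. t=3 → B at (3,0); v=(1,1)
3. t=2 → R at (5,2); v=(-1,1)
4. t=4 → T at (1,6); v=(-1,-1)

Final position: (1,6)
Wall sequence: LBRT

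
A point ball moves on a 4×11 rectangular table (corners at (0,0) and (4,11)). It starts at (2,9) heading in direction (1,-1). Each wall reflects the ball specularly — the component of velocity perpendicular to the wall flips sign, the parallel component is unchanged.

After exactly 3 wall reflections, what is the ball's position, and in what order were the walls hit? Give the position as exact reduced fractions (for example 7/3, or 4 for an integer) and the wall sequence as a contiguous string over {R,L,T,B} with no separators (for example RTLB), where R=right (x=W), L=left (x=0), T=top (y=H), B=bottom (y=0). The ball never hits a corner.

1. t=2 → R at (4,7); v=(-1,-1)
2. t=4 → L at (0,3); v=(1,-1)
3. t=3 → B at (3,0); v=(1,1)

Final position: (3,0)
Wall sequence: RLB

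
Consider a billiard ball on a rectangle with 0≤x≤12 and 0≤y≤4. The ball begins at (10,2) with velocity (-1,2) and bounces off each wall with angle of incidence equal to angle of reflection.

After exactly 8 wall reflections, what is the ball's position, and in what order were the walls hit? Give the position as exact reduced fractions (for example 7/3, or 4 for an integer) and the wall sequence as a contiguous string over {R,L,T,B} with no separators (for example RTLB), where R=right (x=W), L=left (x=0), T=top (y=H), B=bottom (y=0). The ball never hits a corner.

1. t=1 → T at (9,4); v=(-1,-2)
2. t=2 → B at (7,0); v=(-1,2)
3. t=2 → T at (5,4); v=(-1,-2)
4. t=2 → B at (3,0); v=(-1,2)
5. t=2 → T at (1,4); v=(-1,-2)
6. t=1 → L at (0,2); v=(1,-2)
7. t=1 → B at (1,0); v=(1,2)
8. t=2 → T at (3,4); v=(1,-2)

Final position: (3,4)
Wall sequence: TBTBTLBT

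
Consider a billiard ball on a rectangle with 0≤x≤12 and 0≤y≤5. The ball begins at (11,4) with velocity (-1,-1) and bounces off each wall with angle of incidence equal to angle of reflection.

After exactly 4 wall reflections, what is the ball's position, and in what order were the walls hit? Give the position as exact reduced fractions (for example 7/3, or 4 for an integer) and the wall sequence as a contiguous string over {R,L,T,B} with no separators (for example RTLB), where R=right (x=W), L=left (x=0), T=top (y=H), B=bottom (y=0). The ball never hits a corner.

Final position: (3,0)
Wall sequence: BTLB

1. t=4 → B at (7,0); v=(-1,1)
2. t=5 → T at (2,5); v=(-1,-1)
3. t=2 → L at (0,3); v=(1,-1)
4. t=3 → B at (3,0); v=(1,1)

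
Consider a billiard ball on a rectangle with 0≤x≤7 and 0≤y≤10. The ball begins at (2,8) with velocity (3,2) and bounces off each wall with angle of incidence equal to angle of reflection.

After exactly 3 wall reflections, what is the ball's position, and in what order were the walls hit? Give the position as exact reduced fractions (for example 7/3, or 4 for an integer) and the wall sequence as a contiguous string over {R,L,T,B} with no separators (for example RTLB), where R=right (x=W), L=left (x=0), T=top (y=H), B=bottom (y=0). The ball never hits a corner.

Final position: (0,4)
Wall sequence: TRL

1. t=1 → T at (5,10); v=(3,-2)
2. t=2/3 → R at (7,26/3); v=(-3,-2)
3. t=7/3 → L at (0,4); v=(3,-2)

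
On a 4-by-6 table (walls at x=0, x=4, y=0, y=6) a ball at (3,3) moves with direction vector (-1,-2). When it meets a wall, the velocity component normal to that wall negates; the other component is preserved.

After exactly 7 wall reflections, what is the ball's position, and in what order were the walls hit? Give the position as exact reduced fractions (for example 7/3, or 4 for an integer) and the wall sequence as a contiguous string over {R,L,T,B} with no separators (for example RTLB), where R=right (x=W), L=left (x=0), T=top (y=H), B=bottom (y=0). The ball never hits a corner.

Final position: (0,5)
Wall sequence: BLTRBTL

1. t=3/2 → B at (3/2,0); v=(-1,2)
2. t=3/2 → L at (0,3); v=(1,2)
3. t=3/2 → T at (3/2,6); v=(1,-2)
4. t=5/2 → R at (4,1); v=(-1,-2)
5. t=1/2 → B at (7/2,0); v=(-1,2)
6. t=3 → T at (1/2,6); v=(-1,-2)
7. t=1/2 → L at (0,5); v=(1,-2)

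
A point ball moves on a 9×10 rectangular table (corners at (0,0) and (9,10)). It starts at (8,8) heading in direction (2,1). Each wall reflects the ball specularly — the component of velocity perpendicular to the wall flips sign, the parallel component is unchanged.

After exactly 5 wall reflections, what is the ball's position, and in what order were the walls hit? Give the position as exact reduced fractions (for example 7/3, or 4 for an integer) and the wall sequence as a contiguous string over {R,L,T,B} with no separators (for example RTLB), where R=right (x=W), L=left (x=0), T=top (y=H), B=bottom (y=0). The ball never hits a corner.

1. t=1/2 → R at (9,17/2); v=(-2,1)
2. t=3/2 → T at (6,10); v=(-2,-1)
3. t=3 → L at (0,7); v=(2,-1)
4. t=9/2 → R at (9,5/2); v=(-2,-1)
5. t=5/2 → B at (4,0); v=(-2,1)

Final position: (4,0)
Wall sequence: RTLRB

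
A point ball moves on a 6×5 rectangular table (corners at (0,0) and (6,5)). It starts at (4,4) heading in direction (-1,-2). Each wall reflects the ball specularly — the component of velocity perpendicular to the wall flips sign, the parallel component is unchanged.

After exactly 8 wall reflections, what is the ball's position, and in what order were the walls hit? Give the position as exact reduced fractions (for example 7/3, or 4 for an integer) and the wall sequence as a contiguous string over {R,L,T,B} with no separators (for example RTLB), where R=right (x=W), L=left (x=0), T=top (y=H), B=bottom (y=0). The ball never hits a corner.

Final position: (3/2,5)
Wall sequence: BLTBTRBT

1. t=2 → B at (2,0); v=(-1,2)
2. t=2 → L at (0,4); v=(1,2)
3. t=1/2 → T at (1/2,5); v=(1,-2)
4. t=5/2 → B at (3,0); v=(1,2)
5. t=5/2 → T at (11/2,5); v=(1,-2)
6. t=1/2 → R at (6,4); v=(-1,-2)
7. t=2 → B at (4,0); v=(-1,2)
8. t=5/2 → T at (3/2,5); v=(-1,-2)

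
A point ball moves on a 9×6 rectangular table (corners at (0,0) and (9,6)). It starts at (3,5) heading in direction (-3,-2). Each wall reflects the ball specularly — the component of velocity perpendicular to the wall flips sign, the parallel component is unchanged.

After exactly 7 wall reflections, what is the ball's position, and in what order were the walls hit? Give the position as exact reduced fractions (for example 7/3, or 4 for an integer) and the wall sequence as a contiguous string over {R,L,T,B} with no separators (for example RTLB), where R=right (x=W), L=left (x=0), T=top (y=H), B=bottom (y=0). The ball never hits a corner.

1. t=1 → L at (0,3); v=(3,-2)
2. t=3/2 → B at (9/2,0); v=(3,2)
3. t=3/2 → R at (9,3); v=(-3,2)
4. t=3/2 → T at (9/2,6); v=(-3,-2)
5. t=3/2 → L at (0,3); v=(3,-2)
6. t=3/2 → B at (9/2,0); v=(3,2)
7. t=3/2 → R at (9,3); v=(-3,2)

Final position: (9,3)
Wall sequence: LBRTLBR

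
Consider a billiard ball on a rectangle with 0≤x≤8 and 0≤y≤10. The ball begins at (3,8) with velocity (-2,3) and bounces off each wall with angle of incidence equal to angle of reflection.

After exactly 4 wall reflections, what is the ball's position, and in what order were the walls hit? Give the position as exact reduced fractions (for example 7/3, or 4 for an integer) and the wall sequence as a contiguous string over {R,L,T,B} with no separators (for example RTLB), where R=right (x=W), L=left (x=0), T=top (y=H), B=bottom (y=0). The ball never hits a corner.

Final position: (8,9/2)
Wall sequence: TLBR

1. t=2/3 → T at (5/3,10); v=(-2,-3)
2. t=5/6 → L at (0,15/2); v=(2,-3)
3. t=5/2 → B at (5,0); v=(2,3)
4. t=3/2 → R at (8,9/2); v=(-2,3)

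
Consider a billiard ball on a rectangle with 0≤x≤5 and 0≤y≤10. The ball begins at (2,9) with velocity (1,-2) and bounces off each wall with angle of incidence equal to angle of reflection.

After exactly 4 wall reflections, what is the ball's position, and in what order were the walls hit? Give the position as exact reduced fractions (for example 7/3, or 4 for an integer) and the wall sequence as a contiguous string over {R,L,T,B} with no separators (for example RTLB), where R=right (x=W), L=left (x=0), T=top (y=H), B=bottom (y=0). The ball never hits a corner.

1. t=3 → R at (5,3); v=(-1,-2)
2. t=3/2 → B at (7/2,0); v=(-1,2)
3. t=7/2 → L at (0,7); v=(1,2)
4. t=3/2 → T at (3/2,10); v=(1,-2)

Final position: (3/2,10)
Wall sequence: RBLT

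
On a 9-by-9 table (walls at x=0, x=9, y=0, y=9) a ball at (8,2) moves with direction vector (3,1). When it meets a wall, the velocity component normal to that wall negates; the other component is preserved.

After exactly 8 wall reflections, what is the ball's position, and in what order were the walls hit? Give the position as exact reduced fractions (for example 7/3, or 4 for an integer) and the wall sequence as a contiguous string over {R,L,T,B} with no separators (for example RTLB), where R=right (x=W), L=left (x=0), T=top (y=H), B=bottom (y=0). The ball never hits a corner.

Final position: (2,0)
Wall sequence: RLRTLRLB

1. t=1/3 → R at (9,7/3); v=(-3,1)
2. t=3 → L at (0,16/3); v=(3,1)
3. t=3 → R at (9,25/3); v=(-3,1)
4. t=2/3 → T at (7,9); v=(-3,-1)
5. t=7/3 → L at (0,20/3); v=(3,-1)
6. t=3 → R at (9,11/3); v=(-3,-1)
7. t=3 → L at (0,2/3); v=(3,-1)
8. t=2/3 → B at (2,0); v=(3,1)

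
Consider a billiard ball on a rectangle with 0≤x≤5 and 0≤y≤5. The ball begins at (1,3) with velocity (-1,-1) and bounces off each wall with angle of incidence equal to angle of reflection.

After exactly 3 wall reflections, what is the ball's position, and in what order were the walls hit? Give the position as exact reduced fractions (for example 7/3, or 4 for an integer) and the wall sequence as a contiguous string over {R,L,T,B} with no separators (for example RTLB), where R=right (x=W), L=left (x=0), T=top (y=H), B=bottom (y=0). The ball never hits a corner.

1. t=1 → L at (0,2); v=(1,-1)
2. t=2 → B at (2,0); v=(1,1)
3. t=3 → R at (5,3); v=(-1,1)

Final position: (5,3)
Wall sequence: LBR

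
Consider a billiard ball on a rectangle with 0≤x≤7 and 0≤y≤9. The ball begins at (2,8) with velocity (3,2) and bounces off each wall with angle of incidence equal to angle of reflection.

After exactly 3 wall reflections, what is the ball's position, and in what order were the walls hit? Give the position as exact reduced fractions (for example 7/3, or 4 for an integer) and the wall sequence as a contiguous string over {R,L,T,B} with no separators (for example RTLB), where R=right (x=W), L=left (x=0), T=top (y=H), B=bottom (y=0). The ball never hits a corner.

1. t=1/2 → T at (7/2,9); v=(3,-2)
2. t=7/6 → R at (7,20/3); v=(-3,-2)
3. t=7/3 → L at (0,2); v=(3,-2)

Final position: (0,2)
Wall sequence: TRL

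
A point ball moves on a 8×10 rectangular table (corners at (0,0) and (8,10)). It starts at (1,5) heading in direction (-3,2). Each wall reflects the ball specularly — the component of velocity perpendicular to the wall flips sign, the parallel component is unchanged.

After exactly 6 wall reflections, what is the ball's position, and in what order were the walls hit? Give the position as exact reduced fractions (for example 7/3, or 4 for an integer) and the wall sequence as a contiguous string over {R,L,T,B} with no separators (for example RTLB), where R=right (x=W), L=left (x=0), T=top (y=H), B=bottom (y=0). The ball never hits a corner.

Final position: (8,5/3)
Wall sequence: LTRLBR

1. t=1/3 → L at (0,17/3); v=(3,2)
2. t=13/6 → T at (13/2,10); v=(3,-2)
3. t=1/2 → R at (8,9); v=(-3,-2)
4. t=8/3 → L at (0,11/3); v=(3,-2)
5. t=11/6 → B at (11/2,0); v=(3,2)
6. t=5/6 → R at (8,5/3); v=(-3,2)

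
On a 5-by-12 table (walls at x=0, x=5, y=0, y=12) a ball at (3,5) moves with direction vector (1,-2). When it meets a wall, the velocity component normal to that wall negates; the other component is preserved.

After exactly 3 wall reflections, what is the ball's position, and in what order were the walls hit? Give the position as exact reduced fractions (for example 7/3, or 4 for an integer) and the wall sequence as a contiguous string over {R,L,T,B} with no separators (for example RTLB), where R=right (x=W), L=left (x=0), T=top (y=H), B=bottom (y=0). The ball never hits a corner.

1. t=2 → R at (5,1); v=(-1,-2)
2. t=1/2 → B at (9/2,0); v=(-1,2)
3. t=9/2 → L at (0,9); v=(1,2)

Final position: (0,9)
Wall sequence: RBL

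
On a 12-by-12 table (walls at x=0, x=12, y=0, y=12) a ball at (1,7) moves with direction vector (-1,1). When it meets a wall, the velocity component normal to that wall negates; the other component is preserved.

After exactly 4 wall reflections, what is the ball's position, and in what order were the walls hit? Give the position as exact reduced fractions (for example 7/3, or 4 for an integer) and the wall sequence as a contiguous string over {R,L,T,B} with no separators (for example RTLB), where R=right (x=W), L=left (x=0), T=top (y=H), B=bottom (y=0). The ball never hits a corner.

Final position: (8,0)
Wall sequence: LTRB

1. t=1 → L at (0,8); v=(1,1)
2. t=4 → T at (4,12); v=(1,-1)
3. t=8 → R at (12,4); v=(-1,-1)
4. t=4 → B at (8,0); v=(-1,1)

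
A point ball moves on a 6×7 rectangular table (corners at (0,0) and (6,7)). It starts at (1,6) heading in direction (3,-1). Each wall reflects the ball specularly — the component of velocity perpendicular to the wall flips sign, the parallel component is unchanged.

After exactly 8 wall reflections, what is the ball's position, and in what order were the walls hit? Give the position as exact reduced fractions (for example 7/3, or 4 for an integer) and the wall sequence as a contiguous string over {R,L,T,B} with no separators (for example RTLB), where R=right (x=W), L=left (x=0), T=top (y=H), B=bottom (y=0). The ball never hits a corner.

1. t=5/3 → R at (6,13/3); v=(-3,-1)
2. t=2 → L at (0,7/3); v=(3,-1)
3. t=2 → R at (6,1/3); v=(-3,-1)
4. t=1/3 → B at (5,0); v=(-3,1)
5. t=5/3 → L at (0,5/3); v=(3,1)
6. t=2 → R at (6,11/3); v=(-3,1)
7. t=2 → L at (0,17/3); v=(3,1)
8. t=4/3 → T at (4,7); v=(3,-1)

Final position: (4,7)
Wall sequence: RLRBLRLT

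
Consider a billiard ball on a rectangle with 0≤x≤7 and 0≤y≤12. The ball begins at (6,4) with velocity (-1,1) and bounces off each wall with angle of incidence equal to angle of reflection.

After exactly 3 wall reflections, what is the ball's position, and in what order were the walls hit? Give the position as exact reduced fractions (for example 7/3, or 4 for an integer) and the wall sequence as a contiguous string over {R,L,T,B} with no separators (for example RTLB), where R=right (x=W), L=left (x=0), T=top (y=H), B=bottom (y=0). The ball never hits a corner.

1. t=6 → L at (0,10); v=(1,1)
2. t=2 → T at (2,12); v=(1,-1)
3. t=5 → R at (7,7); v=(-1,-1)

Final position: (7,7)
Wall sequence: LTR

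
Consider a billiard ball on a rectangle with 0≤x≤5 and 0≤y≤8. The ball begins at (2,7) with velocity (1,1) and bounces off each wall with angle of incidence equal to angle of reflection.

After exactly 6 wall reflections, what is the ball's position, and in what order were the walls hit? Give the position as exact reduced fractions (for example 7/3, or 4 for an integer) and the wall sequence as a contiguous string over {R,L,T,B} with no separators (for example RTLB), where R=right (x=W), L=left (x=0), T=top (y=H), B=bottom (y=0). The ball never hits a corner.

1. t=1 → T at (3,8); v=(1,-1)
2. t=2 → R at (5,6); v=(-1,-1)
3. t=5 → L at (0,1); v=(1,-1)
4. t=1 → B at (1,0); v=(1,1)
5. t=4 → R at (5,4); v=(-1,1)
6. t=4 → T at (1,8); v=(-1,-1)

Final position: (1,8)
Wall sequence: TRLBRT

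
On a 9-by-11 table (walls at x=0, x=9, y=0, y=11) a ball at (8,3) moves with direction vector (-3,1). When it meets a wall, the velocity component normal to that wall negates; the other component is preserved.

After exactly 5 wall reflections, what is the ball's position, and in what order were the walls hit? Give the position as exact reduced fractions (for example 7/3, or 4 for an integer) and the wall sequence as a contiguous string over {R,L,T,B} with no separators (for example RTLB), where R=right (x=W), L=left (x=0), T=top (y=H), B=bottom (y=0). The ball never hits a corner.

1. t=8/3 → L at (0,17/3); v=(3,1)
2. t=3 → R at (9,26/3); v=(-3,1)
3. t=7/3 → T at (2,11); v=(-3,-1)
4. t=2/3 → L at (0,31/3); v=(3,-1)
5. t=3 → R at (9,22/3); v=(-3,-1)

Final position: (9,22/3)
Wall sequence: LRTLR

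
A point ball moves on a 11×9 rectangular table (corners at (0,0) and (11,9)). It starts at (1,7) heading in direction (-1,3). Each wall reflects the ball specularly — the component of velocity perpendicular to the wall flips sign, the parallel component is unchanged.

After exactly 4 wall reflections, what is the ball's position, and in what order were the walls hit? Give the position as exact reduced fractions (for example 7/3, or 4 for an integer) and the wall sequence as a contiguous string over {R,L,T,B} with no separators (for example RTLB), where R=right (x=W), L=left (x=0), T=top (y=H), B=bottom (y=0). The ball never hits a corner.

Final position: (17/3,9)
Wall sequence: TLBT

1. t=2/3 → T at (1/3,9); v=(-1,-3)
2. t=1/3 → L at (0,8); v=(1,-3)
3. t=8/3 → B at (8/3,0); v=(1,3)
4. t=3 → T at (17/3,9); v=(1,-3)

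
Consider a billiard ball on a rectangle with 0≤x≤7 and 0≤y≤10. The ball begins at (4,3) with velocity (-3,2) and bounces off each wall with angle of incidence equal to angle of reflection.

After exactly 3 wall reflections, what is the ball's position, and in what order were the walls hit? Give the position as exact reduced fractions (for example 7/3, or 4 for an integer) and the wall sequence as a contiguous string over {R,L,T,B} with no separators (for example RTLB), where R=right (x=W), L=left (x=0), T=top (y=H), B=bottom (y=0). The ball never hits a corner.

Final position: (7,29/3)
Wall sequence: LTR

1. t=4/3 → L at (0,17/3); v=(3,2)
2. t=13/6 → T at (13/2,10); v=(3,-2)
3. t=1/6 → R at (7,29/3); v=(-3,-2)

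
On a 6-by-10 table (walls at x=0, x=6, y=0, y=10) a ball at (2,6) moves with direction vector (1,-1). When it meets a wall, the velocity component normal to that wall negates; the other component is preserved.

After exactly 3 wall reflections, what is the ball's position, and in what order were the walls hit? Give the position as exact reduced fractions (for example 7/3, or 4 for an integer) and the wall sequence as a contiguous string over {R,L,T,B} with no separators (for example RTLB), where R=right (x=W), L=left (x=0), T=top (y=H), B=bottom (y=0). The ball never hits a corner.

Final position: (0,4)
Wall sequence: RBL

1. t=4 → R at (6,2); v=(-1,-1)
2. t=2 → B at (4,0); v=(-1,1)
3. t=4 → L at (0,4); v=(1,1)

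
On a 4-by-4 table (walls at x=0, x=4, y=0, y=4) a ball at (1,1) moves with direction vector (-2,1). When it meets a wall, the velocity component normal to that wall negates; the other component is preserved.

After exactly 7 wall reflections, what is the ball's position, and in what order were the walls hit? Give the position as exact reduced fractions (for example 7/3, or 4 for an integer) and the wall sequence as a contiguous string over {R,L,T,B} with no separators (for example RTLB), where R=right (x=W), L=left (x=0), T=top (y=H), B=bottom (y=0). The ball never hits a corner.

1. t=1/2 → L at (0,3/2); v=(2,1)
2. t=2 → R at (4,7/2); v=(-2,1)
3. t=1/2 → T at (3,4); v=(-2,-1)
4. t=3/2 → L at (0,5/2); v=(2,-1)
5. t=2 → R at (4,1/2); v=(-2,-1)
6. t=1/2 → B at (3,0); v=(-2,1)
7. t=3/2 → L at (0,3/2); v=(2,1)

Final position: (0,3/2)
Wall sequence: LRTLRBL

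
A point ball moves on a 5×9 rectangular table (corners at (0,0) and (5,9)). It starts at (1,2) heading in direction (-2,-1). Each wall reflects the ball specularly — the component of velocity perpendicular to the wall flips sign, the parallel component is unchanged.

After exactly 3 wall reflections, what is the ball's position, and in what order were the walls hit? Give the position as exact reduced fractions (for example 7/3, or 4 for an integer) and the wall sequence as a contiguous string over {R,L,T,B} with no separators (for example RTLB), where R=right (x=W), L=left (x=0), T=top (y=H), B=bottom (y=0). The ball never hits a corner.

Final position: (5,1)
Wall sequence: LBR

1. t=1/2 → L at (0,3/2); v=(2,-1)
2. t=3/2 → B at (3,0); v=(2,1)
3. t=1 → R at (5,1); v=(-2,1)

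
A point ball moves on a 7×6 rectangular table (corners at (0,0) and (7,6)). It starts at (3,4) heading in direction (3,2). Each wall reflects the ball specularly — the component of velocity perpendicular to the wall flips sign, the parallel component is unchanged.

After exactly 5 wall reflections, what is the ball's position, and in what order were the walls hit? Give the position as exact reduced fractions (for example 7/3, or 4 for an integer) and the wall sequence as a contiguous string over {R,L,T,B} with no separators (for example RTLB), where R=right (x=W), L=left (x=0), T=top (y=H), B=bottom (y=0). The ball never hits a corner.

Final position: (7,4)
Wall sequence: TRLBR

1. t=1 → T at (6,6); v=(3,-2)
2. t=1/3 → R at (7,16/3); v=(-3,-2)
3. t=7/3 → L at (0,2/3); v=(3,-2)
4. t=1/3 → B at (1,0); v=(3,2)
5. t=2 → R at (7,4); v=(-3,2)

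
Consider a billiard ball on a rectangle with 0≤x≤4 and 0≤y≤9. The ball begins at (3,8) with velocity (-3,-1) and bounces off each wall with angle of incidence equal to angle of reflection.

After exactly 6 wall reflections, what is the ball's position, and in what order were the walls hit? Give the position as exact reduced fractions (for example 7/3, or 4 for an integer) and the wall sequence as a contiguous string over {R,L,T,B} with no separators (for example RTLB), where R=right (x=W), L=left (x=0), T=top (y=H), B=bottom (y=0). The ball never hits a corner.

Final position: (4,1/3)
Wall sequence: LRLRLR

1. t=1 → L at (0,7); v=(3,-1)
2. t=4/3 → R at (4,17/3); v=(-3,-1)
3. t=4/3 → L at (0,13/3); v=(3,-1)
4. t=4/3 → R at (4,3); v=(-3,-1)
5. t=4/3 → L at (0,5/3); v=(3,-1)
6. t=4/3 → R at (4,1/3); v=(-3,-1)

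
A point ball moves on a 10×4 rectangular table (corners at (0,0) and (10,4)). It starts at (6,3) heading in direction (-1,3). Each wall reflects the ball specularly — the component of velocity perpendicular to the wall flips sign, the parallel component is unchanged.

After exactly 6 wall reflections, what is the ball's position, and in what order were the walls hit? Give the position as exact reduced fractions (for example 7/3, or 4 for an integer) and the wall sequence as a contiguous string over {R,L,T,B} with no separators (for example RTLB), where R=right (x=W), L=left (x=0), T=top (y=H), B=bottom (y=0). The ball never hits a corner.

1. t=1/3 → T at (17/3,4); v=(-1,-3)
2. t=4/3 → B at (13/3,0); v=(-1,3)
3. t=4/3 → T at (3,4); v=(-1,-3)
4. t=4/3 → B at (5/3,0); v=(-1,3)
5. t=4/3 → T at (1/3,4); v=(-1,-3)
6. t=1/3 → L at (0,3); v=(1,-3)

Final position: (0,3)
Wall sequence: TBTBTL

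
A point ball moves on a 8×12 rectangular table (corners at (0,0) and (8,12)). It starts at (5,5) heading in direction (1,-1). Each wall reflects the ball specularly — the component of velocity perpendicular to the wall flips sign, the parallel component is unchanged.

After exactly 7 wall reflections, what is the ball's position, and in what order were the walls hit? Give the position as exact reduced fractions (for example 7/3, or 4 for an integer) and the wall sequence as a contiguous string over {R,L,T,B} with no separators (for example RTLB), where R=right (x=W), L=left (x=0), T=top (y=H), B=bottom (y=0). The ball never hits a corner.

1. t=3 → R at (8,2); v=(-1,-1)
2. t=2 → B at (6,0); v=(-1,1)
3. t=6 → L at (0,6); v=(1,1)
4. t=6 → T at (6,12); v=(1,-1)
5. t=2 → R at (8,10); v=(-1,-1)
6. t=8 → L at (0,2); v=(1,-1)
7. t=2 → B at (2,0); v=(1,1)

Final position: (2,0)
Wall sequence: RBLTRLB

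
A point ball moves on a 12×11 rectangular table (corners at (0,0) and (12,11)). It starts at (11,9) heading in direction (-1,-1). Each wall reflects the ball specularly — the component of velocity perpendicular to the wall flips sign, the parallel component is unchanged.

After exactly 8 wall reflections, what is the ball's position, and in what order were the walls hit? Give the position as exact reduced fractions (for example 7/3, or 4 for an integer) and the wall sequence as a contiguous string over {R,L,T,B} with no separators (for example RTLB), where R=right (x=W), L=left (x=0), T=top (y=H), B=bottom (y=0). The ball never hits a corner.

1. t=9 → B at (2,0); v=(-1,1)
2. t=2 → L at (0,2); v=(1,1)
3. t=9 → T at (9,11); v=(1,-1)
4. t=3 → R at (12,8); v=(-1,-1)
5. t=8 → B at (4,0); v=(-1,1)
6. t=4 → L at (0,4); v=(1,1)
7. t=7 → T at (7,11); v=(1,-1)
8. t=5 → R at (12,6); v=(-1,-1)

Final position: (12,6)
Wall sequence: BLTRBLTR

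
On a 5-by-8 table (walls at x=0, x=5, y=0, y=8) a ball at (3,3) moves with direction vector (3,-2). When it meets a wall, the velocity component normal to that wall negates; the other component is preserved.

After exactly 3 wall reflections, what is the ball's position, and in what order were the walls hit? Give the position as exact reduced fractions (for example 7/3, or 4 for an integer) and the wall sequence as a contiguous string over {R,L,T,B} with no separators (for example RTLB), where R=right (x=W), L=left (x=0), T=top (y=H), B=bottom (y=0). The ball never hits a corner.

1. t=2/3 → R at (5,5/3); v=(-3,-2)
2. t=5/6 → B at (5/2,0); v=(-3,2)
3. t=5/6 → L at (0,5/3); v=(3,2)

Final position: (0,5/3)
Wall sequence: RBL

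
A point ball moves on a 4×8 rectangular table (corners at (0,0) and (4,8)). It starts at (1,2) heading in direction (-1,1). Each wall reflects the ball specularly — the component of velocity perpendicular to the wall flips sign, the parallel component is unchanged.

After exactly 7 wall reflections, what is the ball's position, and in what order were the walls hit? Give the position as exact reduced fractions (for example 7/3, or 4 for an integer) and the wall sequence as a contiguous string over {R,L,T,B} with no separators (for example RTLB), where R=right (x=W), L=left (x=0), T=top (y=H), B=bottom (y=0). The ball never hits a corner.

1. t=1 → L at (0,3); v=(1,1)
2. t=4 → R at (4,7); v=(-1,1)
3. t=1 → T at (3,8); v=(-1,-1)
4. t=3 → L at (0,5); v=(1,-1)
5. t=4 → R at (4,1); v=(-1,-1)
6. t=1 → B at (3,0); v=(-1,1)
7. t=3 → L at (0,3); v=(1,1)

Final position: (0,3)
Wall sequence: LRTLRBL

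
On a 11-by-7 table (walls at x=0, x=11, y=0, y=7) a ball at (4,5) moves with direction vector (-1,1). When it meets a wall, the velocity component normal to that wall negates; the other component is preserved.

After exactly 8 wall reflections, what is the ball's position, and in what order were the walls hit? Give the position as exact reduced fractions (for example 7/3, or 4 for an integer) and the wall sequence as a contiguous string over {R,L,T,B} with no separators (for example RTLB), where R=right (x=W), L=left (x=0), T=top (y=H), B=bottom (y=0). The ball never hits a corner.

1. t=2 → T at (2,7); v=(-1,-1)
2. t=2 → L at (0,5); v=(1,-1)
3. t=5 → B at (5,0); v=(1,1)
4. t=6 → R at (11,6); v=(-1,1)
5. t=1 → T at (10,7); v=(-1,-1)
6. t=7 → B at (3,0); v=(-1,1)
7. t=3 → L at (0,3); v=(1,1)
8. t=4 → T at (4,7); v=(1,-1)

Final position: (4,7)
Wall sequence: TLBRTBLT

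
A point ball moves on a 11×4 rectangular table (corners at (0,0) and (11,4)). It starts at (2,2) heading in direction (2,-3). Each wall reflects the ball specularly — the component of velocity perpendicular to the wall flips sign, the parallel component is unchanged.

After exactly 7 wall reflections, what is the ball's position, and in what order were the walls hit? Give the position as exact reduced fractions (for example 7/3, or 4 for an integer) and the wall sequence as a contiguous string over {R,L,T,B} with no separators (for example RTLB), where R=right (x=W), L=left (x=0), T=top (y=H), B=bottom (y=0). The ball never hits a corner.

1. t=2/3 → B at (10/3,0); v=(2,3)
2. t=4/3 → T at (6,4); v=(2,-3)
3. t=4/3 → B at (26/3,0); v=(2,3)
4. t=7/6 → R at (11,7/2); v=(-2,3)
5. t=1/6 → T at (32/3,4); v=(-2,-3)
6. t=4/3 → B at (8,0); v=(-2,3)
7. t=4/3 → T at (16/3,4); v=(-2,-3)

Final position: (16/3,4)
Wall sequence: BTBRTBT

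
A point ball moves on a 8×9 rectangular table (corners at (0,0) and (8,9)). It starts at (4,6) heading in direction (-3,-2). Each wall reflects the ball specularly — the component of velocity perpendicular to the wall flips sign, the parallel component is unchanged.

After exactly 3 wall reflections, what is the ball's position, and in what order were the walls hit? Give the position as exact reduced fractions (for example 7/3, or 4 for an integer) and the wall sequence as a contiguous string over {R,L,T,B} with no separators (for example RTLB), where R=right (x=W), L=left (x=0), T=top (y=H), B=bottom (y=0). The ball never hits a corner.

1. t=4/3 → L at (0,10/3); v=(3,-2)
2. t=5/3 → B at (5,0); v=(3,2)
3. t=1 → R at (8,2); v=(-3,2)

Final position: (8,2)
Wall sequence: LBR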